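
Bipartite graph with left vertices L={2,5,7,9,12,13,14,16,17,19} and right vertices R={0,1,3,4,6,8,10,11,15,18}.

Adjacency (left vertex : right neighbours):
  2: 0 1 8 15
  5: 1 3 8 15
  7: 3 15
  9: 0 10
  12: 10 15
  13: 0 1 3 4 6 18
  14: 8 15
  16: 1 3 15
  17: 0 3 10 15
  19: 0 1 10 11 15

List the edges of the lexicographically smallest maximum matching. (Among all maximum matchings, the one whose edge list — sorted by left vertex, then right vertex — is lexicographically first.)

|M| = 8 (so the lex-smallest maximum matching has 8 edges)
process left vertices in ascending order; for each, take the smallest-labelled available neighbour that still permits 8 edges overall, or leave it unmatched if none does
lex-smallest matching: {2-0, 5-1, 7-3, 9-10, 12-15, 13-4, 14-8, 19-11}

Lex-smallest maximum matching: {(2,0), (5,1), (7,3), (9,10), (12,15), (13,4), (14,8), (19,11)}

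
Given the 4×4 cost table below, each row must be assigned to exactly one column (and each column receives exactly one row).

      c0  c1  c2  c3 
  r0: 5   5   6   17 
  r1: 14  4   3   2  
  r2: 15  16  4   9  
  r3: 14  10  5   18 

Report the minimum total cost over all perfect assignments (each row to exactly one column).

optimal assignment: row0→col0 (cost 5), row1→col3 (cost 2), row2→col2 (cost 4), row3→col1 (cost 10)
total = 5 + 2 + 4 + 10 = 21

Minimum assignment cost: 21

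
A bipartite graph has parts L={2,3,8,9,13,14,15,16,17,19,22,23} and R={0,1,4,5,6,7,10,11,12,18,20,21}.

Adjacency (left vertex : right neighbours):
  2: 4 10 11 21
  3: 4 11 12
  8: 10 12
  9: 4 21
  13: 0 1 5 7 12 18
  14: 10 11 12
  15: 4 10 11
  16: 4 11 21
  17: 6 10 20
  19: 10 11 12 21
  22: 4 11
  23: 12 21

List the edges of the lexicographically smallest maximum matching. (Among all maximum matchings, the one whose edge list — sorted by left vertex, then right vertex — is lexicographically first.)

Lex-smallest maximum matching: {(2,4), (3,11), (8,10), (9,21), (13,0), (14,12), (17,6)}

|M| = 7 (so the lex-smallest maximum matching has 7 edges)
process left vertices in ascending order; for each, take the smallest-labelled available neighbour that still permits 7 edges overall, or leave it unmatched if none does
lex-smallest matching: {2-4, 3-11, 8-10, 9-21, 13-0, 14-12, 17-6}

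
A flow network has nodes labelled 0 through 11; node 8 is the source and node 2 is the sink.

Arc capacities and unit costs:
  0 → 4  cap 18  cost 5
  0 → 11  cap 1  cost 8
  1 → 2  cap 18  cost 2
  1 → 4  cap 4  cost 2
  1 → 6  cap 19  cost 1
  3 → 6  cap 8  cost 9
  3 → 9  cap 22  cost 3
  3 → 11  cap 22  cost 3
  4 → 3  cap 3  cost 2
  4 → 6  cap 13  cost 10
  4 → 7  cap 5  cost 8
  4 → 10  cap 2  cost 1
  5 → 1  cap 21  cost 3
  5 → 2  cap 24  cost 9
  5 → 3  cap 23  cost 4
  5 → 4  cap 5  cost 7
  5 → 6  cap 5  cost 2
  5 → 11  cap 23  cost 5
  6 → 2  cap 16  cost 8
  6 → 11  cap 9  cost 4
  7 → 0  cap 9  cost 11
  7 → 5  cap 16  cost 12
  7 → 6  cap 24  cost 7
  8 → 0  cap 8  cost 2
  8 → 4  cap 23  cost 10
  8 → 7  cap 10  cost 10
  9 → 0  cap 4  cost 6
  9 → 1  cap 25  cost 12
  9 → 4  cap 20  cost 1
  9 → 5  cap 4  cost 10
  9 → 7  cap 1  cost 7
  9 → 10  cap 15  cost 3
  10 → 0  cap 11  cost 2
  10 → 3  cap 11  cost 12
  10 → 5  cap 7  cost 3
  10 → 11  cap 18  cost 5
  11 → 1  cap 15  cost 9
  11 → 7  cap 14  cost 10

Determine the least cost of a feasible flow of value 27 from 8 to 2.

Minimum cost for 27 units: 684

shortest-cost path #1: 8→0→4→10→5→1→2 push 2 @ unit cost 16 (adds 32)
shortest-cost path #2: 8→0→11→1→2 push 1 @ unit cost 21 (adds 21)
shortest-cost path #3: 8→0→4→3→11→1→2 push 3 @ unit cost 23 (adds 69)
shortest-cost path #4: 8→0→4→6→2 push 2 @ unit cost 25 (adds 50)
shortest-cost path #5: 8→7→6→2 push 10 @ unit cost 25 (adds 250)
shortest-cost path #6: 8→4→6→2 push 4 @ unit cost 28 (adds 112)
shortest-cost path #7: 8→4→6→7→5→1→2 push 5 @ unit cost 30 (adds 150)
total cost = 684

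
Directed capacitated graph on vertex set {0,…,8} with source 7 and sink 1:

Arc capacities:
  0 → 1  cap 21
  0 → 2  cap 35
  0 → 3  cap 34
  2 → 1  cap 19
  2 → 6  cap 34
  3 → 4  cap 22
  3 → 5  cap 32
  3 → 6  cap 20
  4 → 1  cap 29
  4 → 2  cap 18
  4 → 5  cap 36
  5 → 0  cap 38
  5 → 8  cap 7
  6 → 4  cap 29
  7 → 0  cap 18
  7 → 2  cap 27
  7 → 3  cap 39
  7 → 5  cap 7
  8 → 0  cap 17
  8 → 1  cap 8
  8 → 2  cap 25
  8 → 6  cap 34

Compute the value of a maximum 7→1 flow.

augment #1: 7→0→1 bottleneck 18, total now 18
augment #2: 7→2→1 bottleneck 19, total now 37
augment #3: 7→3→4→1 bottleneck 22, total now 59
augment #4: 7→5→0→1 bottleneck 3, total now 62
augment #5: 7→5→8→1 bottleneck 4, total now 66
augment #6: 7→2→6→4→1 bottleneck 7, total now 73
augment #7: 7→3→5→8→1 bottleneck 3, total now 76

Maximum flow value: 76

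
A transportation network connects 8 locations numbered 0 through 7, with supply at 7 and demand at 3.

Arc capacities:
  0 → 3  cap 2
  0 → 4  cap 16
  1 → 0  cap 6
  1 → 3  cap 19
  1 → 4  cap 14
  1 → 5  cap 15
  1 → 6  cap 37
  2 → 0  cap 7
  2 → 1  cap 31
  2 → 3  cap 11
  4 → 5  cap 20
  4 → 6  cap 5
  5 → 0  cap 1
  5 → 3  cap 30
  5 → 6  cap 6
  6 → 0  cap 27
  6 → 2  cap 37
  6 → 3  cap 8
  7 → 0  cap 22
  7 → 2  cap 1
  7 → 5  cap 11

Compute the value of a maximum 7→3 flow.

Maximum flow value: 30

augment #1: 7→0→3 bottleneck 2, total now 2
augment #2: 7→2→3 bottleneck 1, total now 3
augment #3: 7→5→3 bottleneck 11, total now 14
augment #4: 7→0→4→5→3 bottleneck 16, total now 30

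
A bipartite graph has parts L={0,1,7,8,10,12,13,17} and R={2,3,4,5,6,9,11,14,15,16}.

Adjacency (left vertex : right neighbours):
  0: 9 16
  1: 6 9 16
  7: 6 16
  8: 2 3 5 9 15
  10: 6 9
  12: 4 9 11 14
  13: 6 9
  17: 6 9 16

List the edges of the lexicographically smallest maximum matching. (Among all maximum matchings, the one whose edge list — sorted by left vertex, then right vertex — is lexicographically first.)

Lex-smallest maximum matching: {(0,9), (1,6), (7,16), (8,2), (12,4)}

|M| = 5 (so the lex-smallest maximum matching has 5 edges)
process left vertices in ascending order; for each, take the smallest-labelled available neighbour that still permits 5 edges overall, or leave it unmatched if none does
lex-smallest matching: {0-9, 1-6, 7-16, 8-2, 12-4}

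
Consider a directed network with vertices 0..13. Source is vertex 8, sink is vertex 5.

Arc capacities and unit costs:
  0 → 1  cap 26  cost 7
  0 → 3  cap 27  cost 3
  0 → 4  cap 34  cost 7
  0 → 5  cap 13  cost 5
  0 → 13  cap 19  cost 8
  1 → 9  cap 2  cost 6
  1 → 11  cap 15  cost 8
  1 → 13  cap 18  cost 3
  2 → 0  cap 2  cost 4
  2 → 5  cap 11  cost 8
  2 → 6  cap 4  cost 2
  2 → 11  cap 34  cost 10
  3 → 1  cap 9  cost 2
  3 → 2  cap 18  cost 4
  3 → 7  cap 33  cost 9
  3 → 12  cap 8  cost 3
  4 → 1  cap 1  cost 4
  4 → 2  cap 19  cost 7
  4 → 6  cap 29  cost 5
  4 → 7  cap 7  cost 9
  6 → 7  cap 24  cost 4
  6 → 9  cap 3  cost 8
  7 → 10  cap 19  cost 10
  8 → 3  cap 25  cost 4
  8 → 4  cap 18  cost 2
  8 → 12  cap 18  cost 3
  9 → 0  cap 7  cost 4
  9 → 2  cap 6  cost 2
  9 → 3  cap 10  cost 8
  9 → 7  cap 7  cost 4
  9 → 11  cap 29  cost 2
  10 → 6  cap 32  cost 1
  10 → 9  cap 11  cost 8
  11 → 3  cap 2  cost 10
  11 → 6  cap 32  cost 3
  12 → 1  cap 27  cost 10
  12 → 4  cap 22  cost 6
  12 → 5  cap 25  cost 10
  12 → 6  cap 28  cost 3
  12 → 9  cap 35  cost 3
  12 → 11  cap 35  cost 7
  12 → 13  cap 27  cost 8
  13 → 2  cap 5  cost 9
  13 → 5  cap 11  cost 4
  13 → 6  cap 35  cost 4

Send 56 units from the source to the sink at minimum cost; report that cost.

Minimum cost for 56 units: 941

shortest-cost path #1: 8→12→5 push 18 @ unit cost 13 (adds 234)
shortest-cost path #2: 8→3→1→13→5 push 9 @ unit cost 13 (adds 117)
shortest-cost path #3: 8→4→1→13→5 push 1 @ unit cost 13 (adds 13)
shortest-cost path #4: 8→3→2→5 push 11 @ unit cost 16 (adds 176)
shortest-cost path #5: 8→3→12→5 push 5 @ unit cost 17 (adds 85)
shortest-cost path #6: 8→4→2→3→12→5 push 2 @ unit cost 18 (adds 36)
shortest-cost path #7: 8→4→2→0→5 push 2 @ unit cost 18 (adds 36)
shortest-cost path #8: 8→4→2→3→12→13→5 push 1 @ unit cost 20 (adds 20)
shortest-cost path #9: 8→4→6→9→0→5 push 3 @ unit cost 24 (adds 72)
shortest-cost path #10: 8→4→7→10→9→0→5 push 4 @ unit cost 38 (adds 152)
total cost = 941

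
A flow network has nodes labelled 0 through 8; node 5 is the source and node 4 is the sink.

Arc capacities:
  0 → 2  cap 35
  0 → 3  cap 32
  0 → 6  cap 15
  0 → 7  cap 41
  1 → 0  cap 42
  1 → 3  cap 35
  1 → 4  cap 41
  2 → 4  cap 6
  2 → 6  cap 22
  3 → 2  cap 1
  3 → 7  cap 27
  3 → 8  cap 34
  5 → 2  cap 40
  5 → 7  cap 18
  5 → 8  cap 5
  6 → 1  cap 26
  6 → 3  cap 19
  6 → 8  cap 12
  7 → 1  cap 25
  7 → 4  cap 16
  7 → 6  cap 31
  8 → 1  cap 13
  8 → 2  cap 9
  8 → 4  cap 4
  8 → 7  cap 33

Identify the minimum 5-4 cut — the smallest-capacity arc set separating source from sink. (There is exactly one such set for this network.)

Min-cut arcs: {(2,4), (2,6), (5,7), (5,8)} (total capacity 51)

augment #1: 5→2→4 push 6
augment #2: 5→7→4 push 16
augment #3: 5→8→4 push 4
augment #4: 5→7→1→4 push 2
augment #5: 5→8→1→4 push 1
augment #6: 5→2→6→1→4 push 22
max flow = 51; residual-reachable set from 5 gives S-side
cut edges (S→T): {(2,4), (2,6), (5,7), (5,8)} total cap 51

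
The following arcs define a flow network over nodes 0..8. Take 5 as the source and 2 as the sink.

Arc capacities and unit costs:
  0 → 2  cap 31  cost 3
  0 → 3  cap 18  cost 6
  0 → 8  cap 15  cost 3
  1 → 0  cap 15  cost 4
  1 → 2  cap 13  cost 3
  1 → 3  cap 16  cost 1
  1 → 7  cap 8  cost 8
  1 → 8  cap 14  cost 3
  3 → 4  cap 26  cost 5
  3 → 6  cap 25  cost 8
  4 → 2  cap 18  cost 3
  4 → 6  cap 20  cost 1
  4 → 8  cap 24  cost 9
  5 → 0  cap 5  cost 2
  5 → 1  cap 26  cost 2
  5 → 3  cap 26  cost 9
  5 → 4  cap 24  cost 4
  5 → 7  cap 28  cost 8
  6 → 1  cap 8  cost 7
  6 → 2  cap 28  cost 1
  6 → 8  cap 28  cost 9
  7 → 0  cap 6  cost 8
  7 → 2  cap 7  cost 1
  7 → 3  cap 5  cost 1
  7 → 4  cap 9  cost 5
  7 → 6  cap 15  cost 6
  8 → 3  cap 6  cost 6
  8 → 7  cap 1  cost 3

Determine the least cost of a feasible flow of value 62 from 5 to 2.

Minimum cost for 62 units: 418

shortest-cost path #1: 5→0→2 push 5 @ unit cost 5 (adds 25)
shortest-cost path #2: 5→1→2 push 13 @ unit cost 5 (adds 65)
shortest-cost path #3: 5→4→6→2 push 20 @ unit cost 6 (adds 120)
shortest-cost path #4: 5→4→2 push 4 @ unit cost 7 (adds 28)
shortest-cost path #5: 5→7→2 push 7 @ unit cost 9 (adds 63)
shortest-cost path #6: 5→1→0→2 push 13 @ unit cost 9 (adds 117)
total cost = 418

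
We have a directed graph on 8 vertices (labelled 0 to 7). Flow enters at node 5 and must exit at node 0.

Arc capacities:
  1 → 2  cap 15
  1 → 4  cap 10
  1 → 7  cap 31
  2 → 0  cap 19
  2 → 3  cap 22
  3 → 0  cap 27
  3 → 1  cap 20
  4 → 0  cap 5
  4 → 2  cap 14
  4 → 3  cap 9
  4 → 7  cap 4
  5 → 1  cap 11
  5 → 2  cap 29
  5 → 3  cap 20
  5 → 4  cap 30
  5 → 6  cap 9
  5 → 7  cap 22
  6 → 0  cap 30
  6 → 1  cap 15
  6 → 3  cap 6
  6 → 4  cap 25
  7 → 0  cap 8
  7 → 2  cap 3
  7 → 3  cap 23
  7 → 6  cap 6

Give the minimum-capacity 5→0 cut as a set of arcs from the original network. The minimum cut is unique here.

Min-cut arcs: {(2,0), (3,0), (4,0), (5,6), (7,0), (7,6)} (total capacity 74)

augment #1: 5→2→0 push 19
augment #2: 5→3→0 push 20
augment #3: 5→4→0 push 5
augment #4: 5→6→0 push 9
augment #5: 5→7→0 push 8
augment #6: 5→2→3→0 push 7
augment #7: 5→7→6→0 push 6
max flow = 74; residual-reachable set from 5 gives S-side
cut edges (S→T): {(2,0), (3,0), (4,0), (5,6), (7,0), (7,6)} total cap 74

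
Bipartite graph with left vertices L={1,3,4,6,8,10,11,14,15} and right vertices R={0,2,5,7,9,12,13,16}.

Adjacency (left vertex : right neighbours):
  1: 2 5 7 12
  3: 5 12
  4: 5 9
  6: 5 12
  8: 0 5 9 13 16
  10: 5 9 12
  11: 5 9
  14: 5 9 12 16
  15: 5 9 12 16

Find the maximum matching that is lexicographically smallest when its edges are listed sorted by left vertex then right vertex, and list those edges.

|M| = 6 (so the lex-smallest maximum matching has 6 edges)
process left vertices in ascending order; for each, take the smallest-labelled available neighbour that still permits 6 edges overall, or leave it unmatched if none does
lex-smallest matching: {1-2, 3-5, 4-9, 6-12, 8-0, 14-16}

Lex-smallest maximum matching: {(1,2), (3,5), (4,9), (6,12), (8,0), (14,16)}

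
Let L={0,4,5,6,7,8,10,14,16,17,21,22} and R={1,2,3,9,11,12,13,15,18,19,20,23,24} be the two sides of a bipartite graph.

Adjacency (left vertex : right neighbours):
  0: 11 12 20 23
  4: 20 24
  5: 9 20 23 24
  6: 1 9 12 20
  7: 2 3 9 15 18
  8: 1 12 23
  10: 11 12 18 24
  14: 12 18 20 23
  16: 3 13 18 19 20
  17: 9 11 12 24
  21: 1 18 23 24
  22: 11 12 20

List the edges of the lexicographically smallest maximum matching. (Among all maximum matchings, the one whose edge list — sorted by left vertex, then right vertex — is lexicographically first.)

|M| = 10 (so the lex-smallest maximum matching has 10 edges)
process left vertices in ascending order; for each, take the smallest-labelled available neighbour that still permits 10 edges overall, or leave it unmatched if none does
lex-smallest matching: {0-11, 4-20, 5-9, 6-1, 7-2, 8-12, 10-18, 14-23, 16-3, 17-24}

Lex-smallest maximum matching: {(0,11), (4,20), (5,9), (6,1), (7,2), (8,12), (10,18), (14,23), (16,3), (17,24)}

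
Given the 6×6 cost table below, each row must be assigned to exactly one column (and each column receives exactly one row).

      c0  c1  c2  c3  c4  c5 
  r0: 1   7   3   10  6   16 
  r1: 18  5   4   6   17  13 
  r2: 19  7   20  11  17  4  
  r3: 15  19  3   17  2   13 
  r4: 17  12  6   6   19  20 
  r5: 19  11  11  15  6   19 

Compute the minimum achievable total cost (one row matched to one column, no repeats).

Minimum assignment cost: 25

optimal assignment: row0→col0 (cost 1), row1→col1 (cost 5), row2→col5 (cost 4), row3→col2 (cost 3), row4→col3 (cost 6), row5→col4 (cost 6)
total = 1 + 5 + 4 + 3 + 6 + 6 = 25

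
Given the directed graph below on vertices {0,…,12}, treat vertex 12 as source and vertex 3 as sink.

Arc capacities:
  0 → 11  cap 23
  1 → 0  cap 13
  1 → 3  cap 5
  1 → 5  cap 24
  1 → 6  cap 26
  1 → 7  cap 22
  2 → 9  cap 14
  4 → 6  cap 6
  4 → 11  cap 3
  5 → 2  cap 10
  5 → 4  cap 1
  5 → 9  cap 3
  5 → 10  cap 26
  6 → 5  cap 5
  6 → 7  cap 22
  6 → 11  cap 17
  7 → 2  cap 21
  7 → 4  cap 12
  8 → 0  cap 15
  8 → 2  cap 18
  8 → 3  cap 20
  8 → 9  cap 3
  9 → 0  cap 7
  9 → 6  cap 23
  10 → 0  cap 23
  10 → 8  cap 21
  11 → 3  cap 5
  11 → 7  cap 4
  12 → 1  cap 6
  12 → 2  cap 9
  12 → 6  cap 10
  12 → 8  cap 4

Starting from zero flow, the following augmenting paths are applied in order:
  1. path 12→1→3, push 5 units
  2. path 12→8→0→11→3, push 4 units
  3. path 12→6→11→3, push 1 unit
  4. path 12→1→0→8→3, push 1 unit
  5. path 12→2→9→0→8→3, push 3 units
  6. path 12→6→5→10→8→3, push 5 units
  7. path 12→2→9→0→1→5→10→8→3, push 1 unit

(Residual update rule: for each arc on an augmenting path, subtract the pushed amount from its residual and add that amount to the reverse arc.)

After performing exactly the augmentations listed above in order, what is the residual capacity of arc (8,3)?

Residual capacity of (8,3): 10

after path 1 (12→1→3, push 5): res(8,3)=20
after path 2 (12→8→0→11→3, push 4): res(8,3)=20
after path 3 (12→6→11→3, push 1): res(8,3)=20
after path 4 (12→1→0→8→3, push 1): res(8,3)=19
after path 5 (12→2→9→0→8→3, push 3): res(8,3)=16
after path 6 (12→6→5→10→8→3, push 5): res(8,3)=11
after path 7 (12→2→9→0→1→5→10→8→3, push 1): res(8,3)=10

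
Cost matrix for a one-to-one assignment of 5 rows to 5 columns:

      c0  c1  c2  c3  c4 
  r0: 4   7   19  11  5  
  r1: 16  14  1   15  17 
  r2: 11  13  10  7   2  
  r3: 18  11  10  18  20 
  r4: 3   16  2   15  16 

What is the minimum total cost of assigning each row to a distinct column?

optimal assignment: row0→col4 (cost 5), row1→col2 (cost 1), row2→col3 (cost 7), row3→col1 (cost 11), row4→col0 (cost 3)
total = 5 + 1 + 7 + 11 + 3 = 27

Minimum assignment cost: 27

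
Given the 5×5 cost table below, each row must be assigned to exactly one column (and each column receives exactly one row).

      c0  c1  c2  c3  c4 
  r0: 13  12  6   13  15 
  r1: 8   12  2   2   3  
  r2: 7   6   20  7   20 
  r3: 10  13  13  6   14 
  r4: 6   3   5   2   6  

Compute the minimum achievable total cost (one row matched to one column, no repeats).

optimal assignment: row0→col2 (cost 6), row1→col4 (cost 3), row2→col0 (cost 7), row3→col3 (cost 6), row4→col1 (cost 3)
total = 6 + 3 + 7 + 6 + 3 = 25

Minimum assignment cost: 25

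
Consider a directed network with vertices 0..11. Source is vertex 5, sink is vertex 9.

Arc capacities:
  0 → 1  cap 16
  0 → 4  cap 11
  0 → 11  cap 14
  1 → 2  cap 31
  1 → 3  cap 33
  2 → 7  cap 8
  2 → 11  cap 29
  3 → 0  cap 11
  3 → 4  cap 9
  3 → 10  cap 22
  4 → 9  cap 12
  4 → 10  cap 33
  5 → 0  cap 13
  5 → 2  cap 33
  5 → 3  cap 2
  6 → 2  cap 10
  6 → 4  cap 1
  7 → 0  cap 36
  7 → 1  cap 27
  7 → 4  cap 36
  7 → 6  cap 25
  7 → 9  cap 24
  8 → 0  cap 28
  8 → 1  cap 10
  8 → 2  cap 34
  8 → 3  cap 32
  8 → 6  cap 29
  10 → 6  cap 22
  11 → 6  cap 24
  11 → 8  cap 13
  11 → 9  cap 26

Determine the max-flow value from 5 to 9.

Maximum flow value: 46

augment #1: 5→0→4→9 bottleneck 11, total now 11
augment #2: 5→0→11→9 bottleneck 2, total now 13
augment #3: 5→2→7→9 bottleneck 8, total now 21
augment #4: 5→2→11→9 bottleneck 24, total now 45
augment #5: 5→3→4→9 bottleneck 1, total now 46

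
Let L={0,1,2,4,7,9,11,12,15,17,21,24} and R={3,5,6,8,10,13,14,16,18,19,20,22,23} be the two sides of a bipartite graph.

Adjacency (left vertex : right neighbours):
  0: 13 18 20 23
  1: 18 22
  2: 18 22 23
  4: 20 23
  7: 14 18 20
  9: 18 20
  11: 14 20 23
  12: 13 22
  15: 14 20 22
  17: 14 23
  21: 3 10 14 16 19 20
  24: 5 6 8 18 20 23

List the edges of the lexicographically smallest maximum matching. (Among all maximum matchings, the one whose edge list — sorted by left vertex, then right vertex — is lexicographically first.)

|M| = 8 (so the lex-smallest maximum matching has 8 edges)
process left vertices in ascending order; for each, take the smallest-labelled available neighbour that still permits 8 edges overall, or leave it unmatched if none does
lex-smallest matching: {0-13, 1-18, 2-22, 4-20, 7-14, 11-23, 21-3, 24-5}

Lex-smallest maximum matching: {(0,13), (1,18), (2,22), (4,20), (7,14), (11,23), (21,3), (24,5)}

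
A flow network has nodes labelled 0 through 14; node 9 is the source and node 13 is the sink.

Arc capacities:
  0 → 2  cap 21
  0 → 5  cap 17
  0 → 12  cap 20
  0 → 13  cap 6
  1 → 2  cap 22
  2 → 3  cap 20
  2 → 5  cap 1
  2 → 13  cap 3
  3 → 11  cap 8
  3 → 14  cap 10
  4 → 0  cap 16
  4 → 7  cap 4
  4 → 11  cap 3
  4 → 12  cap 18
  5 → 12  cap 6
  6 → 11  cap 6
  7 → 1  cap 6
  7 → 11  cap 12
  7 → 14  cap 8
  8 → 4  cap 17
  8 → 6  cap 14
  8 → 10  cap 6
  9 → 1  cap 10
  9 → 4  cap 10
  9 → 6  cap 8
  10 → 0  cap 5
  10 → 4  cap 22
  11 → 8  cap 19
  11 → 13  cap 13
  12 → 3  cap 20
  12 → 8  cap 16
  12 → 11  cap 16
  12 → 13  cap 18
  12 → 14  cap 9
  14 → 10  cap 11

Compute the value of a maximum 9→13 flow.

augment #1: 9→1→2→13 bottleneck 3, total now 3
augment #2: 9→4→0→13 bottleneck 6, total now 9
augment #3: 9→4→11→13 bottleneck 3, total now 12
augment #4: 9→4→12→13 bottleneck 1, total now 13
augment #5: 9→6→11→13 bottleneck 6, total now 19
augment #6: 9→1→2→3→11→13 bottleneck 4, total now 23
augment #7: 9→1→2→5→12→13 bottleneck 1, total now 24
augment #8: 9→1→2→3→11→4→12→13 bottleneck 2, total now 26

Maximum flow value: 26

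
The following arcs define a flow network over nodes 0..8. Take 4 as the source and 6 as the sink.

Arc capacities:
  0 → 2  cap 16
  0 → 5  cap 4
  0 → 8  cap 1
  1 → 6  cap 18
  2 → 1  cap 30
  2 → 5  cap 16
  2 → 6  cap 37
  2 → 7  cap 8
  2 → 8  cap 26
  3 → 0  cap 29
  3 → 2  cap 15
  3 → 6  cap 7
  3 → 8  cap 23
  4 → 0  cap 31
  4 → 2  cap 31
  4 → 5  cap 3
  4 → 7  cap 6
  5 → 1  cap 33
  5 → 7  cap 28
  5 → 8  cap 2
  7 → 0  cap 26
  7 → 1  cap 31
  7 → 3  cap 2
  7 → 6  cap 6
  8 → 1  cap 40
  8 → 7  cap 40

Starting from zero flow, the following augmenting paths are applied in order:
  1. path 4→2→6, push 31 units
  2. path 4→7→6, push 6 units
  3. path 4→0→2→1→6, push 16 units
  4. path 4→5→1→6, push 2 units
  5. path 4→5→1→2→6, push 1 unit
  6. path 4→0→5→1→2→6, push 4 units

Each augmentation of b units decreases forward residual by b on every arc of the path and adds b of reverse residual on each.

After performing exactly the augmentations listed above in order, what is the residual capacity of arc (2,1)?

Residual capacity of (2,1): 19

after path 1 (4→2→6, push 31): res(2,1)=30
after path 2 (4→7→6, push 6): res(2,1)=30
after path 3 (4→0→2→1→6, push 16): res(2,1)=14
after path 4 (4→5→1→6, push 2): res(2,1)=14
after path 5 (4→5→1→2→6, push 1): res(2,1)=15
after path 6 (4→0→5→1→2→6, push 4): res(2,1)=19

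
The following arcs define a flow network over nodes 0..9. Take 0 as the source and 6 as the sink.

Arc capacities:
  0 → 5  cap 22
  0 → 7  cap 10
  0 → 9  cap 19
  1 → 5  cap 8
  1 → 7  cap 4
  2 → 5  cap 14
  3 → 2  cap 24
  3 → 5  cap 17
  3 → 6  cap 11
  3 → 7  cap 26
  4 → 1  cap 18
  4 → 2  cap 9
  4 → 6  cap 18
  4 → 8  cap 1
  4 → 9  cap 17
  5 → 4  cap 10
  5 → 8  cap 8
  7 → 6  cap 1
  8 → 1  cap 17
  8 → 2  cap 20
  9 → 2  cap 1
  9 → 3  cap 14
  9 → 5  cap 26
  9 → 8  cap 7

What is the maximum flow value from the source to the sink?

Maximum flow value: 22

augment #1: 0→7→6 bottleneck 1, total now 1
augment #2: 0→5→4→6 bottleneck 10, total now 11
augment #3: 0→9→3→6 bottleneck 11, total now 22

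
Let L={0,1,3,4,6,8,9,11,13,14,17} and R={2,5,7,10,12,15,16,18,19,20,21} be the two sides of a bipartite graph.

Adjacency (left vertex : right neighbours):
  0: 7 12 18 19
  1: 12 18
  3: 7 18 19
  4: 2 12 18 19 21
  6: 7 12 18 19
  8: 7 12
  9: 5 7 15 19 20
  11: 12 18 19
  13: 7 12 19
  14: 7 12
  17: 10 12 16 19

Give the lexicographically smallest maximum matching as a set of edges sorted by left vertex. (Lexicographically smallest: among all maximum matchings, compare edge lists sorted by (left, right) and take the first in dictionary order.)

Lex-smallest maximum matching: {(0,7), (1,12), (3,18), (4,2), (6,19), (9,5), (17,10)}

|M| = 7 (so the lex-smallest maximum matching has 7 edges)
process left vertices in ascending order; for each, take the smallest-labelled available neighbour that still permits 7 edges overall, or leave it unmatched if none does
lex-smallest matching: {0-7, 1-12, 3-18, 4-2, 6-19, 9-5, 17-10}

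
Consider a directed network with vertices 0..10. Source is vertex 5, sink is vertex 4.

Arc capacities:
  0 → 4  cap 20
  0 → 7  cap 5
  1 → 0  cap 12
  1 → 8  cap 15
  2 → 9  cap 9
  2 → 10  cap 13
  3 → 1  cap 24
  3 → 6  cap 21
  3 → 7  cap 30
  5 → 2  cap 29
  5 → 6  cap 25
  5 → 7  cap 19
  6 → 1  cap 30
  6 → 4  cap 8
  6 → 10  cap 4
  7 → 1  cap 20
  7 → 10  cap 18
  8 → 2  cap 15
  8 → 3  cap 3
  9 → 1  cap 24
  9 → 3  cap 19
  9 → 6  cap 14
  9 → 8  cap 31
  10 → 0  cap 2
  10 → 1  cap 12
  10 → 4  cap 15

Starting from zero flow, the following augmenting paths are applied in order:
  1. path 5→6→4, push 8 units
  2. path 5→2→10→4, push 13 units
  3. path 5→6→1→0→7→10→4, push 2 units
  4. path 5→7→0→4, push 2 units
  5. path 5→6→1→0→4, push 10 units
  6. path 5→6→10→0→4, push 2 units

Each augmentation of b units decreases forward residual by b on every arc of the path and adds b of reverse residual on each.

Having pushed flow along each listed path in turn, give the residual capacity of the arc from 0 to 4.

after path 1 (5→6→4, push 8): res(0,4)=20
after path 2 (5→2→10→4, push 13): res(0,4)=20
after path 3 (5→6→1→0→7→10→4, push 2): res(0,4)=20
after path 4 (5→7→0→4, push 2): res(0,4)=18
after path 5 (5→6→1→0→4, push 10): res(0,4)=8
after path 6 (5→6→10→0→4, push 2): res(0,4)=6

Residual capacity of (0,4): 6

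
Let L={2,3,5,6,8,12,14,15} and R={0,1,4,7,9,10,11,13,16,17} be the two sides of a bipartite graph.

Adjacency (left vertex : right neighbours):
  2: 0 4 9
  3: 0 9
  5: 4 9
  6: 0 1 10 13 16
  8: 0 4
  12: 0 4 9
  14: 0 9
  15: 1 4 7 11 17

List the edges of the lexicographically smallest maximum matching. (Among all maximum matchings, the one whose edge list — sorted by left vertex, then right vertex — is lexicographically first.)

|M| = 5 (so the lex-smallest maximum matching has 5 edges)
process left vertices in ascending order; for each, take the smallest-labelled available neighbour that still permits 5 edges overall, or leave it unmatched if none does
lex-smallest matching: {2-0, 3-9, 5-4, 6-1, 15-7}

Lex-smallest maximum matching: {(2,0), (3,9), (5,4), (6,1), (15,7)}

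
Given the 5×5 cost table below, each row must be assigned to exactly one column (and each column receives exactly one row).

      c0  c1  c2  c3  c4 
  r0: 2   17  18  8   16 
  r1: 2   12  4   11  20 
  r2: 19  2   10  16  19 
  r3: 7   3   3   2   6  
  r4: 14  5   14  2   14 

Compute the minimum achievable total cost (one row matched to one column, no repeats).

Minimum assignment cost: 16

optimal assignment: row0→col0 (cost 2), row1→col2 (cost 4), row2→col1 (cost 2), row3→col4 (cost 6), row4→col3 (cost 2)
total = 2 + 4 + 2 + 6 + 2 = 16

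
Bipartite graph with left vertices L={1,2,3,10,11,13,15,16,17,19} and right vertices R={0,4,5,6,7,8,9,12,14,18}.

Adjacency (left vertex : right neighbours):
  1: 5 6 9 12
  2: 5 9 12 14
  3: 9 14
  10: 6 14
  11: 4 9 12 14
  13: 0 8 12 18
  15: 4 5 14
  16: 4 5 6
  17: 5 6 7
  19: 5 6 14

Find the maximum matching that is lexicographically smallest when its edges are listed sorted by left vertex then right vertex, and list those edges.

Lex-smallest maximum matching: {(1,5), (2,9), (3,14), (10,6), (11,12), (13,0), (15,4), (17,7)}

|M| = 8 (so the lex-smallest maximum matching has 8 edges)
process left vertices in ascending order; for each, take the smallest-labelled available neighbour that still permits 8 edges overall, or leave it unmatched if none does
lex-smallest matching: {1-5, 2-9, 3-14, 10-6, 11-12, 13-0, 15-4, 17-7}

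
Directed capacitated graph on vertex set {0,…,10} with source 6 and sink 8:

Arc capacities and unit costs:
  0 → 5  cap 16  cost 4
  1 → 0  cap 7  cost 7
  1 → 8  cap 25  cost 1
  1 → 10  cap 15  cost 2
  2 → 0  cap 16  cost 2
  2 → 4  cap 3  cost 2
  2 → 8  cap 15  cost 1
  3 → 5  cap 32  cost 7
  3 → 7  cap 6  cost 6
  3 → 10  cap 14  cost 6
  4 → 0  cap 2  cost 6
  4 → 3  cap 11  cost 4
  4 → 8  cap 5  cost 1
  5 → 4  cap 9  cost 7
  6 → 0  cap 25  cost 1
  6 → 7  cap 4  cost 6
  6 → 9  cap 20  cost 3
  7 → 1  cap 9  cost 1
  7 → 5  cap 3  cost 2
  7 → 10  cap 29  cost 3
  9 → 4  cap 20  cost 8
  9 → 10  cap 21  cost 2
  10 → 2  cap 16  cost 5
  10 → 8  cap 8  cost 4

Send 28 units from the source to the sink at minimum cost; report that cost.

shortest-cost path #1: 6→7→1→8 push 4 @ unit cost 8 (adds 32)
shortest-cost path #2: 6→9→10→8 push 8 @ unit cost 9 (adds 72)
shortest-cost path #3: 6→9→10→2→8 push 12 @ unit cost 11 (adds 132)
shortest-cost path #4: 6→0→5→4→8 push 4 @ unit cost 13 (adds 52)
total cost = 288

Minimum cost for 28 units: 288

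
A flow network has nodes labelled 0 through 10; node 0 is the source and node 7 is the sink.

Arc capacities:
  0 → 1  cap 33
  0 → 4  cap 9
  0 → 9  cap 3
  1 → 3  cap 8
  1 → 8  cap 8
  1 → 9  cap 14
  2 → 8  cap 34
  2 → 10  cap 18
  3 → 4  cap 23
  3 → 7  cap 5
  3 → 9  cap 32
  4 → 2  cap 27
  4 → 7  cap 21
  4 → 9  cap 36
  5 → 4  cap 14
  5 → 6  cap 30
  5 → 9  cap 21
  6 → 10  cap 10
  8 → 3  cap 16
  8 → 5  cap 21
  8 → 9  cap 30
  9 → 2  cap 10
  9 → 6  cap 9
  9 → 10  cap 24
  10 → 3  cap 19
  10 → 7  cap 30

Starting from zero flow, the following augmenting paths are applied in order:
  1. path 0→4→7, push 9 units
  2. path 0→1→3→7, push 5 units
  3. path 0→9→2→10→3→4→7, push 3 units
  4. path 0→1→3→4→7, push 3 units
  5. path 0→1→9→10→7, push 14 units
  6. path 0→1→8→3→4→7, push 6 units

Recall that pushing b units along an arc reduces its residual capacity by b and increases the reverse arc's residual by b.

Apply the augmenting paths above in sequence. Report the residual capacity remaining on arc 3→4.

after path 1 (0→4→7, push 9): res(3,4)=23
after path 2 (0→1→3→7, push 5): res(3,4)=23
after path 3 (0→9→2→10→3→4→7, push 3): res(3,4)=20
after path 4 (0→1→3→4→7, push 3): res(3,4)=17
after path 5 (0→1→9→10→7, push 14): res(3,4)=17
after path 6 (0→1→8→3→4→7, push 6): res(3,4)=11

Residual capacity of (3,4): 11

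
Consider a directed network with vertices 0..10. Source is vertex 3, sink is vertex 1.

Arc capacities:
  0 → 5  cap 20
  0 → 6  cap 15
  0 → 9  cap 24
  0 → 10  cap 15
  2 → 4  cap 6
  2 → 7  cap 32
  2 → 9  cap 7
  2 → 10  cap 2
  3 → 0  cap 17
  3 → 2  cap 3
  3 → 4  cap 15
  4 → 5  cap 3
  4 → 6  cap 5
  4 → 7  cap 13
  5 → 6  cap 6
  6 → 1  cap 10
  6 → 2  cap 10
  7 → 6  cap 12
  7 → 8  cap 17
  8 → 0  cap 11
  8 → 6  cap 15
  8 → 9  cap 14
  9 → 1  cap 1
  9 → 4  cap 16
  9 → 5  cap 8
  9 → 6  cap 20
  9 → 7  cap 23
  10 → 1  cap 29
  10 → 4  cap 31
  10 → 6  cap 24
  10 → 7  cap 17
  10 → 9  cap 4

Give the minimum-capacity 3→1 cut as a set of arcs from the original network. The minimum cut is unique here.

Min-cut arcs: {(0,10), (2,10), (6,1), (9,1)} (total capacity 28)

augment #1: 3→0→6→1 push 10
augment #2: 3→0→9→1 push 1
augment #3: 3→0→10→1 push 6
augment #4: 3→2→10→1 push 2
augment #5: 3→2→9→0→10→1 push 1
augment #6: 3→4→6→0→10→1 push 5
augment #7: 3→4→5→6→0→10→1 push 3
max flow = 28; residual-reachable set from 3 gives S-side
cut edges (S→T): {(0,10), (2,10), (6,1), (9,1)} total cap 28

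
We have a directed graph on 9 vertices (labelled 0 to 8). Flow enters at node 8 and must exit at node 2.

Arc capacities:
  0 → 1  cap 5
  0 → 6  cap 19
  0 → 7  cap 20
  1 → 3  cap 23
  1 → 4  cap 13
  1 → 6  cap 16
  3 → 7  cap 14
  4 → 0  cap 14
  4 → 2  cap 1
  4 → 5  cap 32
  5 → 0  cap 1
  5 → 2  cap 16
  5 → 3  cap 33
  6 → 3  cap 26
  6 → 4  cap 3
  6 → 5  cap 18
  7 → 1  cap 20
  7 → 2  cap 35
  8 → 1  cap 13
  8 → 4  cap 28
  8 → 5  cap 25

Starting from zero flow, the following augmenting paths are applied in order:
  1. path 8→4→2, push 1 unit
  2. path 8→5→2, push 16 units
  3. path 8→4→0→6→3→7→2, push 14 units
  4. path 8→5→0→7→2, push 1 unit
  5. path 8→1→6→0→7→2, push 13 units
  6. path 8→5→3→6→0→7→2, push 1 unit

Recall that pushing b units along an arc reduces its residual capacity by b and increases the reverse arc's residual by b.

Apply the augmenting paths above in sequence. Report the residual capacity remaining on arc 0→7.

after path 1 (8→4→2, push 1): res(0,7)=20
after path 2 (8→5→2, push 16): res(0,7)=20
after path 3 (8→4→0→6→3→7→2, push 14): res(0,7)=20
after path 4 (8→5→0→7→2, push 1): res(0,7)=19
after path 5 (8→1→6→0→7→2, push 13): res(0,7)=6
after path 6 (8→5→3→6→0→7→2, push 1): res(0,7)=5

Residual capacity of (0,7): 5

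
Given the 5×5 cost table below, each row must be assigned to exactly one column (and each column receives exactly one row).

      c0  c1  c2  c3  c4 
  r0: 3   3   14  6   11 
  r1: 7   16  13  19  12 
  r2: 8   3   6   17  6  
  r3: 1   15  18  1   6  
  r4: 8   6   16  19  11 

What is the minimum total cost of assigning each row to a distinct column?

Minimum assignment cost: 28

one of 2 optimal assignments: row0→col0 (cost 3), row1→col4 (cost 12), row2→col2 (cost 6), row3→col3 (cost 1), row4→col1 (cost 6)
total = 3 + 12 + 6 + 1 + 6 = 28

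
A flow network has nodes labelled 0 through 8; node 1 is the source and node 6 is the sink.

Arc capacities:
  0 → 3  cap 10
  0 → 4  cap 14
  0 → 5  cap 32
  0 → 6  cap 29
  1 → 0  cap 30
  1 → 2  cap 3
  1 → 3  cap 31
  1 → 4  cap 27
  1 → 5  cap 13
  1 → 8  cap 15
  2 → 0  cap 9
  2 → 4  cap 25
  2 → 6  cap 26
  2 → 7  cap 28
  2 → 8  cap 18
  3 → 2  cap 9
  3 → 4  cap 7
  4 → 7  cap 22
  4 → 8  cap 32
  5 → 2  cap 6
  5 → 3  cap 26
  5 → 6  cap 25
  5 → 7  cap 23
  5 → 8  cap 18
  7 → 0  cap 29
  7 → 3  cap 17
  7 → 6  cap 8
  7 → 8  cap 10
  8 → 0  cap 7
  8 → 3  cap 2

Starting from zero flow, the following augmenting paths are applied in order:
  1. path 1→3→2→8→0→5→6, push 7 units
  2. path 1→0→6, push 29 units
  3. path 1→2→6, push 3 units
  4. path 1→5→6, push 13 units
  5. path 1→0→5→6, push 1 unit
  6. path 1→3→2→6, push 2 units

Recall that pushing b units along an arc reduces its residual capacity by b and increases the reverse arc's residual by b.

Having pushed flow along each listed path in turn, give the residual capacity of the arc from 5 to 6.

Residual capacity of (5,6): 4

after path 1 (1→3→2→8→0→5→6, push 7): res(5,6)=18
after path 2 (1→0→6, push 29): res(5,6)=18
after path 3 (1→2→6, push 3): res(5,6)=18
after path 4 (1→5→6, push 13): res(5,6)=5
after path 5 (1→0→5→6, push 1): res(5,6)=4
after path 6 (1→3→2→6, push 2): res(5,6)=4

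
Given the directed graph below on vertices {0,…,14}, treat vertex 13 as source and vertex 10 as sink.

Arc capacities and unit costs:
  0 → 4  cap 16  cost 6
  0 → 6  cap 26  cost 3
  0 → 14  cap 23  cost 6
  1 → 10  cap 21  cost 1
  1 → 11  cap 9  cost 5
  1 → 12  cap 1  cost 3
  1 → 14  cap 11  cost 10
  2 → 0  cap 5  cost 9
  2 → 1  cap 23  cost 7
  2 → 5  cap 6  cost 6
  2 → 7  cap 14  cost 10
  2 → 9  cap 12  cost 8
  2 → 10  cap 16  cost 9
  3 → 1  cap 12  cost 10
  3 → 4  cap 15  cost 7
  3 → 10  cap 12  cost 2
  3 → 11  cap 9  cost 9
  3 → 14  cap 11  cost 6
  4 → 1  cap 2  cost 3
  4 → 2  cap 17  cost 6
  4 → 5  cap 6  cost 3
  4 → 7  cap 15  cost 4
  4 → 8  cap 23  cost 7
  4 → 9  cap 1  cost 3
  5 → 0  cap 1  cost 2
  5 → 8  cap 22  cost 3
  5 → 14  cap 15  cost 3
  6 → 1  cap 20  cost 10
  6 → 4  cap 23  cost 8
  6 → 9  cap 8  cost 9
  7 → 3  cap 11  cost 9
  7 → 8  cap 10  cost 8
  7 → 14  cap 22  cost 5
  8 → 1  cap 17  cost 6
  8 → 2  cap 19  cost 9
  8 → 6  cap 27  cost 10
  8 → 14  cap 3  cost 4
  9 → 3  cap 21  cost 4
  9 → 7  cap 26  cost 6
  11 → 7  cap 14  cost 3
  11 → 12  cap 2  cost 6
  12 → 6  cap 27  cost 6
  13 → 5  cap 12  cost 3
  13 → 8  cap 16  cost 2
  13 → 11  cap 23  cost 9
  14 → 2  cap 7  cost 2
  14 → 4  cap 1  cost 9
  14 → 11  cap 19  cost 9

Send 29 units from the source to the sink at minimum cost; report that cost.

Minimum cost for 29 units: 377

shortest-cost path #1: 13→8→1→10 push 16 @ unit cost 9 (adds 144)
shortest-cost path #2: 13→5→8→1→10 push 1 @ unit cost 13 (adds 13)
shortest-cost path #3: 13→5→0→4→1→10 push 1 @ unit cost 15 (adds 15)
shortest-cost path #4: 13→5→14→2→1→10 push 3 @ unit cost 16 (adds 48)
shortest-cost path #5: 13→5→14→2→10 push 4 @ unit cost 17 (adds 68)
shortest-cost path #6: 13→5→14→4→1→2→10 push 1 @ unit cost 20 (adds 20)
shortest-cost path #7: 13→11→7→3→10 push 3 @ unit cost 23 (adds 69)
total cost = 377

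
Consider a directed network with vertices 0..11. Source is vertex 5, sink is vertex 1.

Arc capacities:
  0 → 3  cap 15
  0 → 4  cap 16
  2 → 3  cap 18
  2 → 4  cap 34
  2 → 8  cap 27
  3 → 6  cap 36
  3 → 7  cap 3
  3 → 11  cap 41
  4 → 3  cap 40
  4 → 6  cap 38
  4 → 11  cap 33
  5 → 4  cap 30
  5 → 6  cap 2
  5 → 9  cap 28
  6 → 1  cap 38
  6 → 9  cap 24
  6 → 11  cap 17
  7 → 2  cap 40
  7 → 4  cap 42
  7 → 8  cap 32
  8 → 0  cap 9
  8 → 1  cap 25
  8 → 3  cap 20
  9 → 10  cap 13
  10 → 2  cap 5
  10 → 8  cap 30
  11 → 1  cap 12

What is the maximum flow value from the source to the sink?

Maximum flow value: 45

augment #1: 5→6→1 bottleneck 2, total now 2
augment #2: 5→4→6→1 bottleneck 30, total now 32
augment #3: 5→9→10→8→1 bottleneck 13, total now 45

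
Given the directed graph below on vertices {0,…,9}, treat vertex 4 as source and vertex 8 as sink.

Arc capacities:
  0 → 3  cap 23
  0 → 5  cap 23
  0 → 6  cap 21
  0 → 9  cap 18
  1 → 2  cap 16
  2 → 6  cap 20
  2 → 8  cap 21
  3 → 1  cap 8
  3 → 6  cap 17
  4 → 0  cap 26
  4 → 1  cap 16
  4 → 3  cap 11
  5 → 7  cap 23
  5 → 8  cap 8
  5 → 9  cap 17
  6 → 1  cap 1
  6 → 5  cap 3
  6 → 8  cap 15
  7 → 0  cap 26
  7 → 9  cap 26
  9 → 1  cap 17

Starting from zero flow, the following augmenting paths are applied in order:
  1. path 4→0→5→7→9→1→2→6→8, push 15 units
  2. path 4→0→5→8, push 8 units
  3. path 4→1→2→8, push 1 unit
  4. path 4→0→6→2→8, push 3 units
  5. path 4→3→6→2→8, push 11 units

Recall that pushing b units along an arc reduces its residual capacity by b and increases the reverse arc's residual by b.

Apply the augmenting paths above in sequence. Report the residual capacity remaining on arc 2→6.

Residual capacity of (2,6): 19

after path 1 (4→0→5→7→9→1→2→6→8, push 15): res(2,6)=5
after path 2 (4→0→5→8, push 8): res(2,6)=5
after path 3 (4→1→2→8, push 1): res(2,6)=5
after path 4 (4→0→6→2→8, push 3): res(2,6)=8
after path 5 (4→3→6→2→8, push 11): res(2,6)=19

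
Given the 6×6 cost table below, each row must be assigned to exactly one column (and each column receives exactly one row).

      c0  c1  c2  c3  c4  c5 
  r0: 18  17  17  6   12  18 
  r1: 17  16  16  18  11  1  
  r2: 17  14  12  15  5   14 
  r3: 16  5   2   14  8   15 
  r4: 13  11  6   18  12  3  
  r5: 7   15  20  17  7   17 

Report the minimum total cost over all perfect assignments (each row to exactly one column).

optimal assignment: row0→col3 (cost 6), row1→col5 (cost 1), row2→col4 (cost 5), row3→col1 (cost 5), row4→col2 (cost 6), row5→col0 (cost 7)
total = 6 + 1 + 5 + 5 + 6 + 7 = 30

Minimum assignment cost: 30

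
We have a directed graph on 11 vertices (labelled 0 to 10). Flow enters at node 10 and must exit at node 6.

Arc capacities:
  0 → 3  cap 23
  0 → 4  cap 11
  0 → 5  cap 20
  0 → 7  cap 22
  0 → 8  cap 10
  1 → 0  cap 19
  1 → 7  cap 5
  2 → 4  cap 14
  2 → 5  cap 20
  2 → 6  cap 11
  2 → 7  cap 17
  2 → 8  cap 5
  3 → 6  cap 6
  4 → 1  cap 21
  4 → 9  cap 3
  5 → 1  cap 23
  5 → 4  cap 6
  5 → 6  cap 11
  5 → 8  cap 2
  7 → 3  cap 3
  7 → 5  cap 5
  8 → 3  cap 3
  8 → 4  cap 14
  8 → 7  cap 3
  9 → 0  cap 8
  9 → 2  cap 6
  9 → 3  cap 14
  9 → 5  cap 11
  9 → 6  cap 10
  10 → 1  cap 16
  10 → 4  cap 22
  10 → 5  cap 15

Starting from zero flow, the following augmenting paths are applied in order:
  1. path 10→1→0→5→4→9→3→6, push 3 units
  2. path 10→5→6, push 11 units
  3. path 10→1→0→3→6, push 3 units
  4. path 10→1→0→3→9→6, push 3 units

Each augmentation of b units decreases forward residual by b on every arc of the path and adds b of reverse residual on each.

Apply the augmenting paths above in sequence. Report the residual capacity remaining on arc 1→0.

after path 1 (10→1→0→5→4→9→3→6, push 3): res(1,0)=16
after path 2 (10→5→6, push 11): res(1,0)=16
after path 3 (10→1→0→3→6, push 3): res(1,0)=13
after path 4 (10→1→0→3→9→6, push 3): res(1,0)=10

Residual capacity of (1,0): 10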